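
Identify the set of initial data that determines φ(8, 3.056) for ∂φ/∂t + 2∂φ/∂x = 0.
A single point: x = 1.888. The characteristic through (8, 3.056) is x - 2t = const, so x = 8 - 2·3.056 = 1.888.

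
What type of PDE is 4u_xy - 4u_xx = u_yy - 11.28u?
Rewriting in standard form: -4u_xx + 4u_xy - u_yy + 11.28u = 0. With A = -4, B = 4, C = -1, the discriminant is 0. This is a parabolic PDE.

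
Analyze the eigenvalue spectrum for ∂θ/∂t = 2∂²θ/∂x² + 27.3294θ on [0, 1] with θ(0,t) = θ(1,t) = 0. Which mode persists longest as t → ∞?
Eigenvalues: λₙ = 2n²π²/1² - 27.3294.
First three modes:
  n=1: λ₁ = 2π² - 27.3294 ≈ -7.59
  n=2: λ₂ = 8π² - 27.3294 ≈ 51.627
  n=3: λ₃ = 18π² - 27.3294 ≈ 150.323
Since 2π² ≈ 19.739 < 27.3294, λ₁ < 0.
The n=1 mode grows fastest (−λₙ is largest for n=1) → dominates.
Asymptotic: θ ~ c₁ sin(πx/1) e^{7.59t} (exponential growth at rate −λ₁ ≈ 7.59).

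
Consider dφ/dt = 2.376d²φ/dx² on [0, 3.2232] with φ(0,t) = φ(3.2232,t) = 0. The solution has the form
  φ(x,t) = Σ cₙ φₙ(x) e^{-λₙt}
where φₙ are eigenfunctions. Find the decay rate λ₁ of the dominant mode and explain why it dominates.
Eigenvalues: λₙ = 2.376n²π²/3.2232².
First three modes:
  n=1: λ₁ = 2.376π²/3.2232² ≈ 2.257
  n=2: λ₂ = 9.504π²/3.2232² ≈ 9.029 (4× faster decay)
  n=3: λ₃ = 21.384π²/3.2232² ≈ 20.315 (9× faster decay)
As t → ∞, higher modes decay exponentially faster. The n=1 mode dominates: φ ~ c₁ sin(πx/3.2232) e^{-λ₁t}.
Decay rate: λ₁ = 2.376π²/3.2232² ≈ 2.257.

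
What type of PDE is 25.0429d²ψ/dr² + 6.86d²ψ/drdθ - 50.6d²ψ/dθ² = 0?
With A = 25.0429, B = 6.86, C = -50.6, the discriminant is 5115.74256. This is a hyperbolic PDE.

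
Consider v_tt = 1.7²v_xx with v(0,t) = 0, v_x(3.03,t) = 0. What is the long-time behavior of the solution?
As t → ∞, v oscillates (no decay). Energy is conserved; the solution oscillates indefinitely as standing waves.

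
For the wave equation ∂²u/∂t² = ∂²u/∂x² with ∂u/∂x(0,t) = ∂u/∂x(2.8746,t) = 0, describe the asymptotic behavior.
u oscillates about a mean that drifts linearly in t (generically unbounded; no decay). There is no damping, so the nonconstant modes persist as standing waves (energy conserved, no decay). But with Neumann conditions at both ends the constant mode has eigenvalue 0: the spatial mean M(t) of u satisfies M'' = 0, so M(t) = M(0) + M'(0)·t. Unless the initial velocity has zero mean (∫u_t(x,0)dx = 0), the solution grows linearly in t (unbounded, though not exponentially); if it does have zero mean, the solution stays bounded and simply oscillates.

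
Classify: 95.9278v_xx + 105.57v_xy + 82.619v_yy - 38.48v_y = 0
Elliptic (discriminant = -20556.8107328).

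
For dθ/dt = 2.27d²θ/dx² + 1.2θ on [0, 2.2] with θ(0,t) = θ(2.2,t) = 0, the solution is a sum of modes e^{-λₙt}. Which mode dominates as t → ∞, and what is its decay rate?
Eigenvalues: λₙ = 2.27n²π²/2.2² - 1.2.
First three modes:
  n=1: λ₁ = 2.27π²/2.2² - 1.2 ≈ 3.429
  n=2: λ₂ = 9.08π²/2.2² - 1.2 ≈ 17.316
  n=3: λ₃ = 20.43π²/2.2² - 1.2 ≈ 40.46
Since 2.27π²/2.2² ≈ 4.629 > 1.2, all λₙ > 0.
The n=1 mode decays slowest → dominates as t → ∞.
Asymptotic: θ ~ c₁ sin(πx/2.2) e^{-λ₁t} with decay rate λ₁ ≈ 3.429.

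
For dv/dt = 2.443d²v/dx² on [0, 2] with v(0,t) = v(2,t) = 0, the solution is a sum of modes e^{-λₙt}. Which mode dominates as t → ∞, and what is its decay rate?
Eigenvalues: λₙ = 2.443n²π²/2².
First three modes:
  n=1: λ₁ = 2.443π²/2² ≈ 6.028
  n=2: λ₂ = 9.772π²/2² ≈ 24.111 (4× faster decay)
  n=3: λ₃ = 21.987π²/2² ≈ 54.251 (9× faster decay)
As t → ∞, higher modes decay exponentially faster. The n=1 mode dominates: v ~ c₁ sin(πx/2) e^{-λ₁t}.
Decay rate: λ₁ = 2.443π²/2² ≈ 6.028.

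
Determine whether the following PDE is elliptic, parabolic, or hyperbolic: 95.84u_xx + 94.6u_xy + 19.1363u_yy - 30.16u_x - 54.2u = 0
Coefficients: A = 95.84, B = 94.6, C = 19.1363. B² - 4AC = 1613.068032, which is positive, so the equation is hyperbolic.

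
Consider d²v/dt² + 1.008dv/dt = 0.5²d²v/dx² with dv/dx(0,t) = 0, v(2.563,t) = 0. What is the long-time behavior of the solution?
As t → ∞, v → 0. Damping (γ=1.008) dissipates energy; oscillations decay exponentially.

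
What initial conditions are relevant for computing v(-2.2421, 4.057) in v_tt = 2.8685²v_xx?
Domain of dependence: [-13.8796045, 9.3954045]. Signals travel at speed 2.8685, so data within |x - -2.2421| ≤ 2.8685·4.057 = 11.6375045 can reach the point.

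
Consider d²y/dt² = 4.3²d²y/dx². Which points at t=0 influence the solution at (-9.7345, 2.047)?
Domain of dependence: [-18.5366, -0.9324]. Signals travel at speed 4.3, so data within |x - -9.7345| ≤ 4.3·2.047 = 8.8021 can reach the point.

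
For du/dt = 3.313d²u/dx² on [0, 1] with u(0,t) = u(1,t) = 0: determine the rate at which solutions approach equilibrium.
Eigenvalues: λₙ = 3.313n²π².
First three modes:
  n=1: λ₁ = 3.313π² ≈ 32.698
  n=2: λ₂ = 13.252π² ≈ 130.792 (4× faster decay)
  n=3: λ₃ = 29.817π² ≈ 294.282 (9× faster decay)
As t → ∞, higher modes decay exponentially faster. The n=1 mode dominates: u ~ c₁ sin(πx) e^{-λ₁t}.
Decay rate: λ₁ = 3.313π² ≈ 32.698.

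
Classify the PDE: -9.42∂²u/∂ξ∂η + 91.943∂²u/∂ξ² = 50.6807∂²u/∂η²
Rewriting in standard form: 91.943∂²u/∂ξ² - 9.42∂²u/∂ξ∂η - 50.6807∂²u/∂η² = 0. A = 91.943, B = -9.42, C = -50.6807. Discriminant B² - 4AC = 18727.6788004. Since 18727.6788004 > 0, hyperbolic.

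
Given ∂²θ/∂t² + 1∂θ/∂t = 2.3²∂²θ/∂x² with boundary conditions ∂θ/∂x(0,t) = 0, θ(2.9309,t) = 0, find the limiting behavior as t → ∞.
θ → 0. Damping (γ=1) dissipates energy; oscillations decay exponentially.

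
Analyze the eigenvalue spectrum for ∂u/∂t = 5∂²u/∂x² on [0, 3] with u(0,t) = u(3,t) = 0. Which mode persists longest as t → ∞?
Eigenvalues: λₙ = 5n²π²/3².
First three modes:
  n=1: λ₁ = 5π²/3² ≈ 5.483
  n=2: λ₂ = 20π²/3² ≈ 21.932 (4× faster decay)
  n=3: λ₃ = 45π²/3² ≈ 49.348 (9× faster decay)
As t → ∞, higher modes decay exponentially faster. The n=1 mode dominates: u ~ c₁ sin(πx/3) e^{-λ₁t}.
Decay rate: λ₁ = 5π²/3² ≈ 5.483.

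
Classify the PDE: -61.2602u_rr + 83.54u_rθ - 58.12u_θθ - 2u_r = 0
A = -61.2602, B = 83.54, C = -58.12. Discriminant B² - 4AC = -7262.839696. Since -7262.839696 < 0, elliptic.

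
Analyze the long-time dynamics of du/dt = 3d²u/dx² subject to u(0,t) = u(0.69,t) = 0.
Long-time behavior: u → 0. Heat diffuses out through both boundaries.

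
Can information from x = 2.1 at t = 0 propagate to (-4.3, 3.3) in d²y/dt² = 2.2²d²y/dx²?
Yes. The domain of dependence is [-11.56, 2.96], and 2.1 ∈ [-11.56, 2.96].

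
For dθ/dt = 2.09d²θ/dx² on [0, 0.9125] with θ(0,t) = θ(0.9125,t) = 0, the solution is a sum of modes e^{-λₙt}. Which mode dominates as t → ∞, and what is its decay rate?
Eigenvalues: λₙ = 2.09n²π²/0.9125².
First three modes:
  n=1: λ₁ = 2.09π²/0.9125² ≈ 24.773
  n=2: λ₂ = 8.36π²/0.9125² ≈ 99.092 (4× faster decay)
  n=3: λ₃ = 18.81π²/0.9125² ≈ 222.958 (9× faster decay)
As t → ∞, higher modes decay exponentially faster. The n=1 mode dominates: θ ~ c₁ sin(πx/0.9125) e^{-λ₁t}.
Decay rate: λ₁ = 2.09π²/0.9125² ≈ 24.773.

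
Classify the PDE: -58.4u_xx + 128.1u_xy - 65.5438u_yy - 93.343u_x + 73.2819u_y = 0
A = -58.4, B = 128.1, C = -65.5438. Discriminant B² - 4AC = 1098.57832. Since 1098.57832 > 0, hyperbolic.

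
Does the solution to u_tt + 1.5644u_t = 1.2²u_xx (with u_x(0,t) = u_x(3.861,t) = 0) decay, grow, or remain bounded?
u → constant (steady state). Damping (γ=1.5644) dissipates the nonconstant modes; with Neumann BCs the spatial average obeys M''+γM'=0 and tends to a finite limit.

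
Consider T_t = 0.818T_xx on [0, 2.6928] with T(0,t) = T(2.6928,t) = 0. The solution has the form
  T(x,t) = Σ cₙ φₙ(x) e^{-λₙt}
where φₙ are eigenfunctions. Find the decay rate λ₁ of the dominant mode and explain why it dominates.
Eigenvalues: λₙ = 0.818n²π²/2.6928².
First three modes:
  n=1: λ₁ = 0.818π²/2.6928² ≈ 1.113
  n=2: λ₂ = 3.272π²/2.6928² ≈ 4.454 (4× faster decay)
  n=3: λ₃ = 7.362π²/2.6928² ≈ 10.02 (9× faster decay)
As t → ∞, higher modes decay exponentially faster. The n=1 mode dominates: T ~ c₁ sin(πx/2.6928) e^{-λ₁t}.
Decay rate: λ₁ = 0.818π²/2.6928² ≈ 1.113.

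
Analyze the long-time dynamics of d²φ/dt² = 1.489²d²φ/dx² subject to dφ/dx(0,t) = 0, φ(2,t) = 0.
Long-time behavior: φ oscillates (no decay). Energy is conserved; the solution oscillates indefinitely as standing waves.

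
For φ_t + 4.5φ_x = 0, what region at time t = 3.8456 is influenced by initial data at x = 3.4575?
At x = 20.7627. The characteristic carries data from (3.4575, 0) to (20.7627, 3.8456).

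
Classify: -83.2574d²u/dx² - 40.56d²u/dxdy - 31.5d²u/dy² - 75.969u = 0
Elliptic (discriminant = -8845.3188).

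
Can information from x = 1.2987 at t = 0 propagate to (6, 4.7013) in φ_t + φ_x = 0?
Yes. The characteristic through (6, 4.7013) passes through x = 1.2987.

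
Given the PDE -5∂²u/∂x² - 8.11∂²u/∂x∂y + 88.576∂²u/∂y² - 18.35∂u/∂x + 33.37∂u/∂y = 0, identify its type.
The second-order coefficients are A = -5, B = -8.11, C = 88.576. Since B² - 4AC = 1837.2921 > 0, this is a hyperbolic PDE.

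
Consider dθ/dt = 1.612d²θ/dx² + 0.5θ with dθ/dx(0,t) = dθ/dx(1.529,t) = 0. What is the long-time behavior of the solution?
As t → ∞, θ grows unboundedly. With Neumann BCs the constant mode has diffusion eigenvalue 0, so any r > 0 makes it grow like e^(0.5t); solution grows exponentially.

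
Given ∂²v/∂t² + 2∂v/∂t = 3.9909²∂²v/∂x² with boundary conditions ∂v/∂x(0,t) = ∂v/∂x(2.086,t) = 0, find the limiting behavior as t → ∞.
v → constant (steady state). Damping (γ=2) dissipates the nonconstant modes; with Neumann BCs the spatial average obeys M''+γM'=0 and tends to a finite limit.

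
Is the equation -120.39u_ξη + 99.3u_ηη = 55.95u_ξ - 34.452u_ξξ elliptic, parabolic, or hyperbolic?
Rewriting in standard form: 34.452u_ξξ - 120.39u_ξη + 99.3u_ηη - 55.95u_ξ = 0. Computing B² - 4AC with A = 34.452, B = -120.39, C = 99.3: discriminant = 809.4177 (positive). Answer: hyperbolic.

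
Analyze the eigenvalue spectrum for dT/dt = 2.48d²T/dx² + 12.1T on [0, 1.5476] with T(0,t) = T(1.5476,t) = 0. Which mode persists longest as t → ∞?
Eigenvalues: λₙ = 2.48n²π²/1.5476² - 12.1.
First three modes:
  n=1: λ₁ = 2.48π²/1.5476² - 12.1 ≈ -1.88
  n=2: λ₂ = 9.92π²/1.5476² - 12.1 ≈ 28.778
  n=3: λ₃ = 22.32π²/1.5476² - 12.1 ≈ 79.876
Since 2.48π²/1.5476² ≈ 10.22 < 12.1, λ₁ < 0.
The n=1 mode grows fastest (−λₙ is largest for n=1) → dominates.
Asymptotic: T ~ c₁ sin(πx/1.5476) e^{1.88t} (exponential growth at rate −λ₁ ≈ 1.88).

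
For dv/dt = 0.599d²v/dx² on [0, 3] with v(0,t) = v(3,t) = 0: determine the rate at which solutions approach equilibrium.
Eigenvalues: λₙ = 0.599n²π²/3².
First three modes:
  n=1: λ₁ = 0.599π²/3² ≈ 0.657
  n=2: λ₂ = 2.396π²/3² ≈ 2.628 (4× faster decay)
  n=3: λ₃ = 5.391π²/3² ≈ 5.912 (9× faster decay)
As t → ∞, higher modes decay exponentially faster. The n=1 mode dominates: v ~ c₁ sin(πx/3) e^{-λ₁t}.
Decay rate: λ₁ = 0.599π²/3² ≈ 0.657.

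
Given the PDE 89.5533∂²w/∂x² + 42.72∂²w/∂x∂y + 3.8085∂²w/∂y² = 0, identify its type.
The second-order coefficients are A = 89.5533, B = 42.72, C = 3.8085. Since B² - 4AC = 460.7434278 > 0, this is a hyperbolic PDE.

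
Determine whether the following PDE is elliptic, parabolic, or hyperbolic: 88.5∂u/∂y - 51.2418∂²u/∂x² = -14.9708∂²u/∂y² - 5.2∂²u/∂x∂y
Rewriting in standard form: -51.2418∂²u/∂x² + 5.2∂²u/∂x∂y + 14.9708∂²u/∂y² + 88.5∂u/∂y = 0. Coefficients: A = -51.2418, B = 5.2, C = 14.9708. B² - 4AC = 3095.56295776, which is positive, so the equation is hyperbolic.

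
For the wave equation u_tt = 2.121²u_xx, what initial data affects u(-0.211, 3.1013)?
Domain of dependence: [-6.7888573, 6.3668573]. Signals travel at speed 2.121, so data within |x - -0.211| ≤ 2.121·3.1013 = 6.5778573 can reach the point.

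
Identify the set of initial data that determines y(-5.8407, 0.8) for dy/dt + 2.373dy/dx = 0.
A single point: x = -7.7391. The characteristic through (-5.8407, 0.8) is x - 2.373t = const, so x = -5.8407 - 2.373·0.8 = -7.7391.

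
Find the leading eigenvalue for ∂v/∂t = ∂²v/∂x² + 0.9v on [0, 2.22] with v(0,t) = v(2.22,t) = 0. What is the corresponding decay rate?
Eigenvalues: λₙ = n²π²/2.22² - 0.9.
First three modes:
  n=1: λ₁ = π²/2.22² - 0.9 ≈ 1.103
  n=2: λ₂ = 4π²/2.22² - 0.9 ≈ 7.11
  n=3: λ₃ = 9π²/2.22² - 0.9 ≈ 17.123
Since π²/2.22² ≈ 2.003 > 0.9, all λₙ > 0.
The n=1 mode decays slowest → dominates as t → ∞.
Asymptotic: v ~ c₁ sin(πx/2.22) e^{-λ₁t} with decay rate λ₁ ≈ 1.103.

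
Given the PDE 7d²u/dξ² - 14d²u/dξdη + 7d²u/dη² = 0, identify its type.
The second-order coefficients are A = 7, B = -14, C = 7. Since B² - 4AC = 0 = 0, this is a parabolic PDE.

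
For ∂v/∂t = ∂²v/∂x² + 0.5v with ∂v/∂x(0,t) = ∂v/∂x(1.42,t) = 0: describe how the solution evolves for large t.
v grows unboundedly. With Neumann BCs the constant mode has diffusion eigenvalue 0, so any r > 0 makes it grow like e^(0.5t); solution grows exponentially.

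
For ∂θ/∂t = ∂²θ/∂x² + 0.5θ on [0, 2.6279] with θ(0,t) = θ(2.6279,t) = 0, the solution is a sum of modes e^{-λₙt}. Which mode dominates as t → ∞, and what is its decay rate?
Eigenvalues: λₙ = n²π²/2.6279² - 0.5.
First three modes:
  n=1: λ₁ = π²/2.6279² - 0.5 ≈ 0.929
  n=2: λ₂ = 4π²/2.6279² - 0.5 ≈ 5.217
  n=3: λ₃ = 9π²/2.6279² - 0.5 ≈ 12.362
Since π²/2.6279² ≈ 1.429 > 0.5, all λₙ > 0.
The n=1 mode decays slowest → dominates as t → ∞.
Asymptotic: θ ~ c₁ sin(πx/2.6279) e^{-λ₁t} with decay rate λ₁ ≈ 0.929.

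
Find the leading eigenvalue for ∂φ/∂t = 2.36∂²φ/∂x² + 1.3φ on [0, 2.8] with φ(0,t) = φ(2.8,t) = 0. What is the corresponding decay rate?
Eigenvalues: λₙ = 2.36n²π²/2.8² - 1.3.
First three modes:
  n=1: λ₁ = 2.36π²/2.8² - 1.3 ≈ 1.671
  n=2: λ₂ = 9.44π²/2.8² - 1.3 ≈ 10.584
  n=3: λ₃ = 21.24π²/2.8² - 1.3 ≈ 25.439
Since 2.36π²/2.8² ≈ 2.971 > 1.3, all λₙ > 0.
The n=1 mode decays slowest → dominates as t → ∞.
Asymptotic: φ ~ c₁ sin(πx/2.8) e^{-λ₁t} with decay rate λ₁ ≈ 1.671.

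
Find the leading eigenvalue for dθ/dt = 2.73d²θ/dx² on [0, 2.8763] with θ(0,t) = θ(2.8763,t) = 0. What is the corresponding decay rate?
Eigenvalues: λₙ = 2.73n²π²/2.8763².
First three modes:
  n=1: λ₁ = 2.73π²/2.8763² ≈ 3.257
  n=2: λ₂ = 10.92π²/2.8763² ≈ 13.027 (4× faster decay)
  n=3: λ₃ = 24.57π²/2.8763² ≈ 29.311 (9× faster decay)
As t → ∞, higher modes decay exponentially faster. The n=1 mode dominates: θ ~ c₁ sin(πx/2.8763) e^{-λ₁t}.
Decay rate: λ₁ = 2.73π²/2.8763² ≈ 3.257.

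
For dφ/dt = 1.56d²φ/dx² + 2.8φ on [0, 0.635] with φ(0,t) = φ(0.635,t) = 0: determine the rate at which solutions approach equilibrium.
Eigenvalues: λₙ = 1.56n²π²/0.635² - 2.8.
First three modes:
  n=1: λ₁ = 1.56π²/0.635² - 2.8 ≈ 35.384
  n=2: λ₂ = 6.24π²/0.635² - 2.8 ≈ 149.934
  n=3: λ₃ = 14.04π²/0.635² - 2.8 ≈ 340.852
Since 1.56π²/0.635² ≈ 38.184 > 2.8, all λₙ > 0.
The n=1 mode decays slowest → dominates as t → ∞.
Asymptotic: φ ~ c₁ sin(πx/0.635) e^{-λ₁t} with decay rate λ₁ ≈ 35.384.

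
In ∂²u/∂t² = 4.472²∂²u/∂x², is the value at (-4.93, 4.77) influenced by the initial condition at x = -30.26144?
No. The domain of dependence is [-26.26144, 16.40144], and -30.26144 is outside this interval.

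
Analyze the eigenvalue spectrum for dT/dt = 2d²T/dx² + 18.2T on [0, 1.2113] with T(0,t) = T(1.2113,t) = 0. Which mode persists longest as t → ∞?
Eigenvalues: λₙ = 2n²π²/1.2113² - 18.2.
First three modes:
  n=1: λ₁ = 2π²/1.2113² - 18.2 ≈ -4.747
  n=2: λ₂ = 8π²/1.2113² - 18.2 ≈ 35.613
  n=3: λ₃ = 18π²/1.2113² - 18.2 ≈ 102.879
Since 2π²/1.2113² ≈ 13.453 < 18.2, λ₁ < 0.
The n=1 mode grows fastest (−λₙ is largest for n=1) → dominates.
Asymptotic: T ~ c₁ sin(πx/1.2113) e^{4.747t} (exponential growth at rate −λ₁ ≈ 4.747).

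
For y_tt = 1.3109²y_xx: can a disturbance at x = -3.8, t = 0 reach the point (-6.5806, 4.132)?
Yes. The domain of dependence is [-11.9972388, -1.1639612], and -3.8 ∈ [-11.9972388, -1.1639612].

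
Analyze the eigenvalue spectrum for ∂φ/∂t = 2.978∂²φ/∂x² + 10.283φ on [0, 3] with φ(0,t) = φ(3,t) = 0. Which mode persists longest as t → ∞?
Eigenvalues: λₙ = 2.978n²π²/3² - 10.283.
First three modes:
  n=1: λ₁ = 2.978π²/3² - 10.283 ≈ -7.017
  n=2: λ₂ = 11.912π²/3² - 10.283 ≈ 2.78
  n=3: λ₃ = 26.802π²/3² - 10.283 ≈ 19.109
Since 2.978π²/3² ≈ 3.266 < 10.283, λ₁ < 0.
The n=1 mode grows fastest (−λₙ is largest for n=1) → dominates.
Asymptotic: φ ~ c₁ sin(πx/3) e^{7.017t} (exponential growth at rate −λ₁ ≈ 7.017).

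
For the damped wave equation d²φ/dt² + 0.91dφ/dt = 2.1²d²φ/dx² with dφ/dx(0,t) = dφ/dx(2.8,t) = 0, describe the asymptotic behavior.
φ → constant (steady state). Damping (γ=0.91) dissipates the nonconstant modes; with Neumann BCs the spatial average obeys M''+γM'=0 and tends to a finite limit.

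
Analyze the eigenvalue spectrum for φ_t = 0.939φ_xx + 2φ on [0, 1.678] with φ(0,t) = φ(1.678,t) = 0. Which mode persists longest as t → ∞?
Eigenvalues: λₙ = 0.939n²π²/1.678² - 2.
First three modes:
  n=1: λ₁ = 0.939π²/1.678² - 2 ≈ 1.291
  n=2: λ₂ = 3.756π²/1.678² - 2 ≈ 11.166
  n=3: λ₃ = 8.451π²/1.678² - 2 ≈ 27.623
Since 0.939π²/1.678² ≈ 3.291 > 2, all λₙ > 0.
The n=1 mode decays slowest → dominates as t → ∞.
Asymptotic: φ ~ c₁ sin(πx/1.678) e^{-λ₁t} with decay rate λ₁ ≈ 1.291.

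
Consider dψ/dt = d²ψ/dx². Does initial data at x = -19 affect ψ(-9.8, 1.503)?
Yes, for any finite x. The heat equation has infinite propagation speed, so all initial data affects all points at any t > 0.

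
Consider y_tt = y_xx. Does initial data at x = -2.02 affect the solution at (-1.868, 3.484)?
Yes. The domain of dependence is [-5.352, 1.616], and -2.02 ∈ [-5.352, 1.616].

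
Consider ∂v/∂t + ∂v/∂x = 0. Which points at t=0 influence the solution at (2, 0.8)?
A single point: x = 1.2. The characteristic through (2, 0.8) is x - 1t = const, so x = 2 - 1·0.8 = 1.2.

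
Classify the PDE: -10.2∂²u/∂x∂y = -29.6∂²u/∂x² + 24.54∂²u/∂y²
Rewriting in standard form: 29.6∂²u/∂x² - 10.2∂²u/∂x∂y - 24.54∂²u/∂y² = 0. A = 29.6, B = -10.2, C = -24.54. Discriminant B² - 4AC = 3009.576. Since 3009.576 > 0, hyperbolic.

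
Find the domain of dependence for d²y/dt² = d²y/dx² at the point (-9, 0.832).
Domain of dependence: [-9.832, -8.168]. Signals travel at speed 1, so data within |x - -9| ≤ 1·0.832 = 0.832 can reach the point.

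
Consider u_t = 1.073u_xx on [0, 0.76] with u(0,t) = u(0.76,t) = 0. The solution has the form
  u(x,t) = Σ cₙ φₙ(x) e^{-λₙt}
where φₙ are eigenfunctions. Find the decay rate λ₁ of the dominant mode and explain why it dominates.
Eigenvalues: λₙ = 1.073n²π²/0.76².
First three modes:
  n=1: λ₁ = 1.073π²/0.76² ≈ 18.335
  n=2: λ₂ = 4.292π²/0.76² ≈ 73.339 (4× faster decay)
  n=3: λ₃ = 9.657π²/0.76² ≈ 165.012 (9× faster decay)
As t → ∞, higher modes decay exponentially faster. The n=1 mode dominates: u ~ c₁ sin(πx/0.76) e^{-λ₁t}.
Decay rate: λ₁ = 1.073π²/0.76² ≈ 18.335.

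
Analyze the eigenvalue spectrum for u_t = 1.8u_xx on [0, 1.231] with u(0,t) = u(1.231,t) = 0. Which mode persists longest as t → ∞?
Eigenvalues: λₙ = 1.8n²π²/1.231².
First three modes:
  n=1: λ₁ = 1.8π²/1.231² ≈ 11.723
  n=2: λ₂ = 7.2π²/1.231² ≈ 46.894 (4× faster decay)
  n=3: λ₃ = 16.2π²/1.231² ≈ 105.511 (9× faster decay)
As t → ∞, higher modes decay exponentially faster. The n=1 mode dominates: u ~ c₁ sin(πx/1.231) e^{-λ₁t}.
Decay rate: λ₁ = 1.8π²/1.231² ≈ 11.723.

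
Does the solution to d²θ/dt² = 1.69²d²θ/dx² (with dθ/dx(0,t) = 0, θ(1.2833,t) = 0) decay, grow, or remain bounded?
θ oscillates (no decay). Energy is conserved; the solution oscillates indefinitely as standing waves.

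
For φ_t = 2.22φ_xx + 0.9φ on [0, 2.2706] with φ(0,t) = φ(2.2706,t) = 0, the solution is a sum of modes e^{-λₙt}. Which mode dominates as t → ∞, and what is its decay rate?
Eigenvalues: λₙ = 2.22n²π²/2.2706² - 0.9.
First three modes:
  n=1: λ₁ = 2.22π²/2.2706² - 0.9 ≈ 3.35
  n=2: λ₂ = 8.88π²/2.2706² - 0.9 ≈ 16.099
  n=3: λ₃ = 19.98π²/2.2706² - 0.9 ≈ 37.348
Since 2.22π²/2.2706² ≈ 4.25 > 0.9, all λₙ > 0.
The n=1 mode decays slowest → dominates as t → ∞.
Asymptotic: φ ~ c₁ sin(πx/2.2706) e^{-λ₁t} with decay rate λ₁ ≈ 3.35.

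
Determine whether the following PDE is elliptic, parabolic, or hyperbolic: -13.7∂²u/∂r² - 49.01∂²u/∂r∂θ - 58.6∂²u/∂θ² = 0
Coefficients: A = -13.7, B = -49.01, C = -58.6. B² - 4AC = -809.2999, which is negative, so the equation is elliptic.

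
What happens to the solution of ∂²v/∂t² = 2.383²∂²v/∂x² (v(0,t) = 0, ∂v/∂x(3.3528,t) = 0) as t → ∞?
v oscillates (no decay). Energy is conserved; the solution oscillates indefinitely as standing waves.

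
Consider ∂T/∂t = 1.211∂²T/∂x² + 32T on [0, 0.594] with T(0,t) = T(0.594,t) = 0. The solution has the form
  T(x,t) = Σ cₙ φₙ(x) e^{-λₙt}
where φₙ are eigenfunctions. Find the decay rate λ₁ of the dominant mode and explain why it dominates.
Eigenvalues: λₙ = 1.211n²π²/0.594² - 32.
First three modes:
  n=1: λ₁ = 1.211π²/0.594² - 32 ≈ 1.874
  n=2: λ₂ = 4.844π²/0.594² - 32 ≈ 103.497
  n=3: λ₃ = 10.899π²/0.594² - 32 ≈ 272.869
Since 1.211π²/0.594² ≈ 33.874 > 32, all λₙ > 0.
The n=1 mode decays slowest → dominates as t → ∞.
Asymptotic: T ~ c₁ sin(πx/0.594) e^{-λ₁t} with decay rate λ₁ ≈ 1.874.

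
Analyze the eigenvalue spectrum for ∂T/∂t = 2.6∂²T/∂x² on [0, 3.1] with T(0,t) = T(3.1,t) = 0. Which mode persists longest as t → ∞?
Eigenvalues: λₙ = 2.6n²π²/3.1².
First three modes:
  n=1: λ₁ = 2.6π²/3.1² ≈ 2.67
  n=2: λ₂ = 10.4π²/3.1² ≈ 10.681 (4× faster decay)
  n=3: λ₃ = 23.4π²/3.1² ≈ 24.032 (9× faster decay)
As t → ∞, higher modes decay exponentially faster. The n=1 mode dominates: T ~ c₁ sin(πx/3.1) e^{-λ₁t}.
Decay rate: λ₁ = 2.6π²/3.1² ≈ 2.67.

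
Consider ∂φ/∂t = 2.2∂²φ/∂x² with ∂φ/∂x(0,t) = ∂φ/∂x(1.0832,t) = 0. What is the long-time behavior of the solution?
As t → ∞, φ → constant (steady state). Heat is conserved (no flux at boundaries); solution approaches the spatial average.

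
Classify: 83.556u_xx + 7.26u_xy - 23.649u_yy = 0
Hyperbolic (discriminant = 7956.770976).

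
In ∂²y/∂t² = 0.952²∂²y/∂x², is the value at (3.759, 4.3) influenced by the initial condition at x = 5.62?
Yes. The domain of dependence is [-0.3346, 7.8526], and 5.62 ∈ [-0.3346, 7.8526].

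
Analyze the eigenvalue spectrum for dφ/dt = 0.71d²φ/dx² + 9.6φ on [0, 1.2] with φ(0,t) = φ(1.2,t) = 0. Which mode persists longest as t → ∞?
Eigenvalues: λₙ = 0.71n²π²/1.2² - 9.6.
First three modes:
  n=1: λ₁ = 0.71π²/1.2² - 9.6 ≈ -4.734
  n=2: λ₂ = 2.84π²/1.2² - 9.6 ≈ 9.865
  n=3: λ₃ = 6.39π²/1.2² - 9.6 ≈ 34.196
Since 0.71π²/1.2² ≈ 4.866 < 9.6, λ₁ < 0.
The n=1 mode grows fastest (−λₙ is largest for n=1) → dominates.
Asymptotic: φ ~ c₁ sin(πx/1.2) e^{4.734t} (exponential growth at rate −λ₁ ≈ 4.734).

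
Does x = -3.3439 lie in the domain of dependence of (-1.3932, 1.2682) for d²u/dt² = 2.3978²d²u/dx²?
Yes. The domain of dependence is [-4.43408996, 1.64768996], and -3.3439 ∈ [-4.43408996, 1.64768996].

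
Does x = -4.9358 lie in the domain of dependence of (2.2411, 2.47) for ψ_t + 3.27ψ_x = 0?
No. Only data at x = -5.8358 affects (2.2411, 2.47). Advection has one-way propagation along characteristics.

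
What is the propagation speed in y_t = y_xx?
Infinite. The heat equation is parabolic, not hyperbolic, so disturbances propagate instantly.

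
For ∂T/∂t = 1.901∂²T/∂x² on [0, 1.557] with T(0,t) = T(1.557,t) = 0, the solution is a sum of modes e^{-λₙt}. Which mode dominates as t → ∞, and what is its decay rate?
Eigenvalues: λₙ = 1.901n²π²/1.557².
First three modes:
  n=1: λ₁ = 1.901π²/1.557² ≈ 7.739
  n=2: λ₂ = 7.604π²/1.557² ≈ 30.957 (4× faster decay)
  n=3: λ₃ = 17.109π²/1.557² ≈ 69.654 (9× faster decay)
As t → ∞, higher modes decay exponentially faster. The n=1 mode dominates: T ~ c₁ sin(πx/1.557) e^{-λ₁t}.
Decay rate: λ₁ = 1.901π²/1.557² ≈ 7.739.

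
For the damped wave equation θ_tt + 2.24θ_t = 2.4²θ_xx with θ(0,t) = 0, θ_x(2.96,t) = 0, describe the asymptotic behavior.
θ → 0. Damping (γ=2.24) dissipates energy; oscillations decay exponentially.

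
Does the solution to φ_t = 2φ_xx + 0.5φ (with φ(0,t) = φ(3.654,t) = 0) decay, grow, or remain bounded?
φ → 0. Diffusion dominates reaction (r=0.5 < κπ²/L²≈1.48); solution decays.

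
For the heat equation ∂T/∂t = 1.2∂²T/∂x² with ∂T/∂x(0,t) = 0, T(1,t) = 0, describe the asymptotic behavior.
T → 0. Heat escapes through the Dirichlet boundary.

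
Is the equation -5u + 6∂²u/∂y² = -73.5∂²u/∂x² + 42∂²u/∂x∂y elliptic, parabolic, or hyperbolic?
Rewriting in standard form: 73.5∂²u/∂x² - 42∂²u/∂x∂y + 6∂²u/∂y² - 5u = 0. Computing B² - 4AC with A = 73.5, B = -42, C = 6: discriminant = 0 (zero). Answer: parabolic.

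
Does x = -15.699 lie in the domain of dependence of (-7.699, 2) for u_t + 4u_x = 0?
Yes. The characteristic through (-7.699, 2) passes through x = -15.699.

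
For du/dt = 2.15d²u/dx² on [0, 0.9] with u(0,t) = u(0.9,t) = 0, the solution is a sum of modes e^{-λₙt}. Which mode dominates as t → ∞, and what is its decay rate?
Eigenvalues: λₙ = 2.15n²π²/0.9².
First three modes:
  n=1: λ₁ = 2.15π²/0.9² ≈ 26.197
  n=2: λ₂ = 8.6π²/0.9² ≈ 104.788 (4× faster decay)
  n=3: λ₃ = 19.35π²/0.9² ≈ 235.774 (9× faster decay)
As t → ∞, higher modes decay exponentially faster. The n=1 mode dominates: u ~ c₁ sin(πx/0.9) e^{-λ₁t}.
Decay rate: λ₁ = 2.15π²/0.9² ≈ 26.197.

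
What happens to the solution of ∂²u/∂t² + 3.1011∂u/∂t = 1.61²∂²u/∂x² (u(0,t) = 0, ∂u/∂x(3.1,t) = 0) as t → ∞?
u → 0. Damping (γ=3.1011) dissipates energy; oscillations decay exponentially.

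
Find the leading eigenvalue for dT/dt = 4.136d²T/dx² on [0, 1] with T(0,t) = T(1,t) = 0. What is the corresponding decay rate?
Eigenvalues: λₙ = 4.136n²π².
First three modes:
  n=1: λ₁ = 4.136π² ≈ 40.821
  n=2: λ₂ = 16.544π² ≈ 163.283 (4× faster decay)
  n=3: λ₃ = 37.224π² ≈ 367.386 (9× faster decay)
As t → ∞, higher modes decay exponentially faster. The n=1 mode dominates: T ~ c₁ sin(πx) e^{-λ₁t}.
Decay rate: λ₁ = 4.136π² ≈ 40.821.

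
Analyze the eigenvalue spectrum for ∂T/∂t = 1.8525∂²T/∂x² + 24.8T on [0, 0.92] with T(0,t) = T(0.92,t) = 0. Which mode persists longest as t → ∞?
Eigenvalues: λₙ = 1.8525n²π²/0.92² - 24.8.
First three modes:
  n=1: λ₁ = 1.8525π²/0.92² - 24.8 ≈ -3.199
  n=2: λ₂ = 7.41π²/0.92² - 24.8 ≈ 61.606
  n=3: λ₃ = 16.6725π²/0.92² - 24.8 ≈ 169.613
Since 1.8525π²/0.92² ≈ 21.601 < 24.8, λ₁ < 0.
The n=1 mode grows fastest (−λₙ is largest for n=1) → dominates.
Asymptotic: T ~ c₁ sin(πx/0.92) e^{3.199t} (exponential growth at rate −λ₁ ≈ 3.199).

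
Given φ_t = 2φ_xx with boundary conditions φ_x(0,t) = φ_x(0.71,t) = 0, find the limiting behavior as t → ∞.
φ → constant (steady state). Heat is conserved (no flux at boundaries); solution approaches the spatial average.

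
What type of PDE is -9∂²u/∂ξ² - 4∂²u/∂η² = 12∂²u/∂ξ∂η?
Rewriting in standard form: -9∂²u/∂ξ² - 12∂²u/∂ξ∂η - 4∂²u/∂η² = 0. With A = -9, B = -12, C = -4, the discriminant is 0. This is a parabolic PDE.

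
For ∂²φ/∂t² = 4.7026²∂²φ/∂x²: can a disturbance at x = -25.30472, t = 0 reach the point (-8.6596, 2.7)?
No. The domain of dependence is [-21.35662, 4.03742], and -25.30472 is outside this interval.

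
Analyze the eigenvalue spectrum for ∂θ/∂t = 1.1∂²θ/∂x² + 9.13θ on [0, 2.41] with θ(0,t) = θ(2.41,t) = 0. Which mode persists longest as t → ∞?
Eigenvalues: λₙ = 1.1n²π²/2.41² - 9.13.
First three modes:
  n=1: λ₁ = 1.1π²/2.41² - 9.13 ≈ -7.261
  n=2: λ₂ = 4.4π²/2.41² - 9.13 ≈ -1.653
  n=3: λ₃ = 9.9π²/2.41² - 9.13 ≈ 7.693
Since 1.1π²/2.41² ≈ 1.869 < 9.13, λ₁ < 0.
The n=1 mode grows fastest (−λₙ is largest for n=1) → dominates.
Asymptotic: θ ~ c₁ sin(πx/2.41) e^{7.261t} (exponential growth at rate −λ₁ ≈ 7.261).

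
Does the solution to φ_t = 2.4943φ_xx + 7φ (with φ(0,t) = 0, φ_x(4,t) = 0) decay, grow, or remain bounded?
φ grows unboundedly. Reaction dominates diffusion (r=7 > κπ²/(4L²)≈0.38); solution grows exponentially.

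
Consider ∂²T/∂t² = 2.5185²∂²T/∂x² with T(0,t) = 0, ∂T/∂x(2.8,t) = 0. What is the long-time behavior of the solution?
As t → ∞, T oscillates (no decay). Energy is conserved; the solution oscillates indefinitely as standing waves.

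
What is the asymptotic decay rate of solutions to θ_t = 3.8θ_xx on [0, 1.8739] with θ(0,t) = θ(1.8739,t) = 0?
Eigenvalues: λₙ = 3.8n²π²/1.8739².
First three modes:
  n=1: λ₁ = 3.8π²/1.8739² ≈ 10.68
  n=2: λ₂ = 15.2π²/1.8739² ≈ 42.722 (4× faster decay)
  n=3: λ₃ = 34.2π²/1.8739² ≈ 96.124 (9× faster decay)
As t → ∞, higher modes decay exponentially faster. The n=1 mode dominates: θ ~ c₁ sin(πx/1.8739) e^{-λ₁t}.
Decay rate: λ₁ = 3.8π²/1.8739² ≈ 10.68.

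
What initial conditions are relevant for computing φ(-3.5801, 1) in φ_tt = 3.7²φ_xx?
Domain of dependence: [-7.2801, 0.1199]. Signals travel at speed 3.7, so data within |x - -3.5801| ≤ 3.7·1 = 3.7 can reach the point.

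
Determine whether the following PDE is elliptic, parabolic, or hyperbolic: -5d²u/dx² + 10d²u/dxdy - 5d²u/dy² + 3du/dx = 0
Coefficients: A = -5, B = 10, C = -5. B² - 4AC = 0, which is zero, so the equation is parabolic.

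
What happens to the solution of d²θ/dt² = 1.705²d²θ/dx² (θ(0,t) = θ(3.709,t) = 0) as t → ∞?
θ oscillates (no decay). Energy is conserved; the solution oscillates indefinitely as standing waves.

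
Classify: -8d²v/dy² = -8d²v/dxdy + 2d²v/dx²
Rewriting in standard form: -2d²v/dx² + 8d²v/dxdy - 8d²v/dy² = 0. Parabolic (discriminant = 0).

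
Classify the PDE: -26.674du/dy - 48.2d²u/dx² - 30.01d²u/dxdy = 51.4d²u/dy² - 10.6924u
Rewriting in standard form: -48.2d²u/dx² - 30.01d²u/dxdy - 51.4d²u/dy² - 26.674du/dy + 10.6924u = 0. A = -48.2, B = -30.01, C = -51.4. Discriminant B² - 4AC = -9009.3199. Since -9009.3199 < 0, elliptic.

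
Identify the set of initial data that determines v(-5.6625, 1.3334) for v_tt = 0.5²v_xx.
Domain of dependence: [-6.3292, -4.9958]. Signals travel at speed 0.5, so data within |x - -5.6625| ≤ 0.5·1.3334 = 0.6667 can reach the point.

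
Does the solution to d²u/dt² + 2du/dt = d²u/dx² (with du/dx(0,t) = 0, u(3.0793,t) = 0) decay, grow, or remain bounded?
u → 0. Damping (γ=2) dissipates energy; oscillations decay exponentially.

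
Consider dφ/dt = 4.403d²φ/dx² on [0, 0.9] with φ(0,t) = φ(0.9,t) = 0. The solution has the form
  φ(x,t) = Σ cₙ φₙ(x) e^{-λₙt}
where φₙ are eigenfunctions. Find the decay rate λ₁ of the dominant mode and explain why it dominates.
Eigenvalues: λₙ = 4.403n²π²/0.9².
First three modes:
  n=1: λ₁ = 4.403π²/0.9² ≈ 53.649
  n=2: λ₂ = 17.612π²/0.9² ≈ 214.597 (4× faster decay)
  n=3: λ₃ = 39.627π²/0.9² ≈ 482.843 (9× faster decay)
As t → ∞, higher modes decay exponentially faster. The n=1 mode dominates: φ ~ c₁ sin(πx/0.9) e^{-λ₁t}.
Decay rate: λ₁ = 4.403π²/0.9² ≈ 53.649.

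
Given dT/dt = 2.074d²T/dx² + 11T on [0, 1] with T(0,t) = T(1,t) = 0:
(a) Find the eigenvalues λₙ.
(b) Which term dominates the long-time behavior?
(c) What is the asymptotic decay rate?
Eigenvalues: λₙ = 2.074n²π²/1² - 11.
First three modes:
  n=1: λ₁ = 2.074π² - 11 ≈ 9.47
  n=2: λ₂ = 8.296π² - 11 ≈ 70.878
  n=3: λ₃ = 18.666π² - 11 ≈ 173.226
Since 2.074π² ≈ 20.47 > 11, all λₙ > 0.
The n=1 mode decays slowest → dominates as t → ∞.
Asymptotic: T ~ c₁ sin(πx/1) e^{-λ₁t} with decay rate λ₁ ≈ 9.47.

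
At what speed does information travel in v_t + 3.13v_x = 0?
Speed = 3.13. Information travels along x - 3.13t = const (rightward).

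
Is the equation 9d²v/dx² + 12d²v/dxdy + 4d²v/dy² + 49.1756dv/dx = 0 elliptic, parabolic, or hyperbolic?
Computing B² - 4AC with A = 9, B = 12, C = 4: discriminant = 0 (zero). Answer: parabolic.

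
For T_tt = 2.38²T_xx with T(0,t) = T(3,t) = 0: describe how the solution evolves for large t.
T oscillates (no decay). Energy is conserved; the solution oscillates indefinitely as standing waves.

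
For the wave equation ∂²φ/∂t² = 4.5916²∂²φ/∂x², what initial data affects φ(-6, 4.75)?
Domain of dependence: [-27.8101, 15.8101]. Signals travel at speed 4.5916, so data within |x - -6| ≤ 4.5916·4.75 = 21.8101 can reach the point.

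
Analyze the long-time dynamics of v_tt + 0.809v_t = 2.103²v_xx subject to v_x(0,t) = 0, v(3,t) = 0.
Long-time behavior: v → 0. Damping (γ=0.809) dissipates energy; oscillations decay exponentially.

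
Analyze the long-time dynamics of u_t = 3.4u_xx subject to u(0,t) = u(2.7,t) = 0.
Long-time behavior: u → 0. Heat diffuses out through both boundaries.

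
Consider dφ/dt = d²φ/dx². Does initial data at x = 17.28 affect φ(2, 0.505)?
Yes, for any finite x. The heat equation has infinite propagation speed, so all initial data affects all points at any t > 0.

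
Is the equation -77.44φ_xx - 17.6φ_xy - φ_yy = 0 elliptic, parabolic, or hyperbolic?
Computing B² - 4AC with A = -77.44, B = -17.6, C = -1: discriminant = 0 (zero). Answer: parabolic.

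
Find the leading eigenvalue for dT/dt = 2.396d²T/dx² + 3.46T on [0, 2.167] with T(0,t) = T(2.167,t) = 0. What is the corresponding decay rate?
Eigenvalues: λₙ = 2.396n²π²/2.167² - 3.46.
First three modes:
  n=1: λ₁ = 2.396π²/2.167² - 3.46 ≈ 1.576
  n=2: λ₂ = 9.584π²/2.167² - 3.46 ≈ 16.683
  n=3: λ₃ = 21.564π²/2.167² - 3.46 ≈ 41.862
Since 2.396π²/2.167² ≈ 5.036 > 3.46, all λₙ > 0.
The n=1 mode decays slowest → dominates as t → ∞.
Asymptotic: T ~ c₁ sin(πx/2.167) e^{-λ₁t} with decay rate λ₁ ≈ 1.576.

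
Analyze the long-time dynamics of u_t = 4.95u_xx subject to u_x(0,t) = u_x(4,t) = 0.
Long-time behavior: u → constant (steady state). Heat is conserved (no flux at boundaries); solution approaches the spatial average.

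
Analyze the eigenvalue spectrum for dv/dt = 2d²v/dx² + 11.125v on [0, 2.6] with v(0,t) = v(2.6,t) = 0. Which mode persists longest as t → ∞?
Eigenvalues: λₙ = 2n²π²/2.6² - 11.125.
First three modes:
  n=1: λ₁ = 2π²/2.6² - 11.125 ≈ -8.205
  n=2: λ₂ = 8π²/2.6² - 11.125 ≈ 0.555
  n=3: λ₃ = 18π²/2.6² - 11.125 ≈ 15.155
Since 2π²/2.6² ≈ 2.92 < 11.125, λ₁ < 0.
The n=1 mode grows fastest (−λₙ is largest for n=1) → dominates.
Asymptotic: v ~ c₁ sin(πx/2.6) e^{8.205t} (exponential growth at rate −λ₁ ≈ 8.205).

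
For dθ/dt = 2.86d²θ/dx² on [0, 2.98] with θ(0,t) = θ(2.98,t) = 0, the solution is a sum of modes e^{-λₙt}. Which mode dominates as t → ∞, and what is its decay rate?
Eigenvalues: λₙ = 2.86n²π²/2.98².
First three modes:
  n=1: λ₁ = 2.86π²/2.98² ≈ 3.179
  n=2: λ₂ = 11.44π²/2.98² ≈ 12.714 (4× faster decay)
  n=3: λ₃ = 25.74π²/2.98² ≈ 28.607 (9× faster decay)
As t → ∞, higher modes decay exponentially faster. The n=1 mode dominates: θ ~ c₁ sin(πx/2.98) e^{-λ₁t}.
Decay rate: λ₁ = 2.86π²/2.98² ≈ 3.179.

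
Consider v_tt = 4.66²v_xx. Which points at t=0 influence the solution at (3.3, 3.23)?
Domain of dependence: [-11.7518, 18.3518]. Signals travel at speed 4.66, so data within |x - 3.3| ≤ 4.66·3.23 = 15.0518 can reach the point.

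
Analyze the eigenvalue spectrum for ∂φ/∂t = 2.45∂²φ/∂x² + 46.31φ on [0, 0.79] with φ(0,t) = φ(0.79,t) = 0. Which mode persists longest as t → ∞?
Eigenvalues: λₙ = 2.45n²π²/0.79² - 46.31.
First three modes:
  n=1: λ₁ = 2.45π²/0.79² - 46.31 ≈ -7.565
  n=2: λ₂ = 9.8π²/0.79² - 46.31 ≈ 108.669
  n=3: λ₃ = 22.05π²/0.79² - 46.31 ≈ 302.392
Since 2.45π²/0.79² ≈ 38.745 < 46.31, λ₁ < 0.
The n=1 mode grows fastest (−λₙ is largest for n=1) → dominates.
Asymptotic: φ ~ c₁ sin(πx/0.79) e^{7.565t} (exponential growth at rate −λ₁ ≈ 7.565).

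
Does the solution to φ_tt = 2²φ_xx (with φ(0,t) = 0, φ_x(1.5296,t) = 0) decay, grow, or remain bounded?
φ oscillates (no decay). Energy is conserved; the solution oscillates indefinitely as standing waves.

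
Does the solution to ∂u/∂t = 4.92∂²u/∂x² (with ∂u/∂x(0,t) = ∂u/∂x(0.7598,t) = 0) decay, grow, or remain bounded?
u → constant (steady state). Heat is conserved (no flux at boundaries); solution approaches the spatial average.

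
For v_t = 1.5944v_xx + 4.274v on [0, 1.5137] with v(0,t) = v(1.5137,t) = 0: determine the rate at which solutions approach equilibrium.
Eigenvalues: λₙ = 1.5944n²π²/1.5137² - 4.274.
First three modes:
  n=1: λ₁ = 1.5944π²/1.5137² - 4.274 ≈ 2.594
  n=2: λ₂ = 6.3776π²/1.5137² - 4.274 ≈ 23.197
  n=3: λ₃ = 14.3496π²/1.5137² - 4.274 ≈ 57.536
Since 1.5944π²/1.5137² ≈ 6.868 > 4.274, all λₙ > 0.
The n=1 mode decays slowest → dominates as t → ∞.
Asymptotic: v ~ c₁ sin(πx/1.5137) e^{-λ₁t} with decay rate λ₁ ≈ 2.594.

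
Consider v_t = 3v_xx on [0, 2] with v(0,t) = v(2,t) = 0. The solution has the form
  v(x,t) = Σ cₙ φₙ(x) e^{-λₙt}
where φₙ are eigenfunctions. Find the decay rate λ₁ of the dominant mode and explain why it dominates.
Eigenvalues: λₙ = 3n²π²/2².
First three modes:
  n=1: λ₁ = 3π²/2² ≈ 7.402
  n=2: λ₂ = 12π²/2² ≈ 29.609 (4× faster decay)
  n=3: λ₃ = 27π²/2² ≈ 66.62 (9× faster decay)
As t → ∞, higher modes decay exponentially faster. The n=1 mode dominates: v ~ c₁ sin(πx/2) e^{-λ₁t}.
Decay rate: λ₁ = 3π²/2² ≈ 7.402.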